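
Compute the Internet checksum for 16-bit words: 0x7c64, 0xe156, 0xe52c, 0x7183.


Sum all words (with carry folding):
+ 0x7c64 = 0x7c64
+ 0xe156 = 0x5dbb
+ 0xe52c = 0x42e8
+ 0x7183 = 0xb46b
One's complement: ~0xb46b
Checksum = 0x4b94


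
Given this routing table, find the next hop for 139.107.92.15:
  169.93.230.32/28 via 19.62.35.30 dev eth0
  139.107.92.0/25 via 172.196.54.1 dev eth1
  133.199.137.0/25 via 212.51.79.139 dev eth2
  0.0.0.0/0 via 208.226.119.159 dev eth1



Longest prefix match for 139.107.92.15:
  /28 169.93.230.32: no
  /25 139.107.92.0: MATCH
  /25 133.199.137.0: no
  /0 0.0.0.0: MATCH
Selected: next-hop 172.196.54.1 via eth1 (matched /25)


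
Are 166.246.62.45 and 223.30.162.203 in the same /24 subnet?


Mask: 255.255.255.0
166.246.62.45 AND mask = 166.246.62.0
223.30.162.203 AND mask = 223.30.162.0
No, different subnets (166.246.62.0 vs 223.30.162.0)


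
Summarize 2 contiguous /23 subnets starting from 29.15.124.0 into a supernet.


Original prefix: /23
Number of subnets: 2 = 2^1
New prefix = 23 - 1 = 22
Supernet: 29.15.124.0/22


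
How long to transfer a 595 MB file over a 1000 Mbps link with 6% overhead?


Effective throughput = 1000 * (1 - 6/100) = 940 Mbps
File size in Mb = 595 * 8 = 4760 Mb
Time = 4760 / 940
Time = 5.0638 seconds


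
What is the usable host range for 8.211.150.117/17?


Network: 8.211.128.0
Broadcast: 8.211.255.255
First usable = network + 1
Last usable = broadcast - 1
Range: 8.211.128.1 to 8.211.255.254


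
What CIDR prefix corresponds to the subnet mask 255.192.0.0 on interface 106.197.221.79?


Binary: 11111111.11000000.00000000.00000000
Count leading 1s
Prefix: /10


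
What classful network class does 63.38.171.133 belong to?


First octet: 63
Binary: 00111111
0xxxxxxx -> Class A (1-126)
Class A, default mask 255.0.0.0 (/8)


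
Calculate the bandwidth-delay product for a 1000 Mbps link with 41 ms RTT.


BDP = bandwidth * RTT
= 1000 Mbps * 41 ms
= 1000 * 1e6 * 41 / 1000 bits
= 41000000 bits
= 5125000 bytes
= 5004.8828 KB
BDP = 41000000 bits (5125000 bytes)


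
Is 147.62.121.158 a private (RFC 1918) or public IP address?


RFC 1918 private ranges:
  10.0.0.0/8 (10.0.0.0 - 10.255.255.255)
  172.16.0.0/12 (172.16.0.0 - 172.31.255.255)
  192.168.0.0/16 (192.168.0.0 - 192.168.255.255)
Public (not in any RFC 1918 range)


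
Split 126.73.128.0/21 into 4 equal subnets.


New prefix = 21 + 2 = 23
Each subnet has 512 addresses
  126.73.128.0/23
  126.73.130.0/23
  126.73.132.0/23
  126.73.134.0/23
Subnets: 126.73.128.0/23, 126.73.130.0/23, 126.73.132.0/23, 126.73.134.0/23


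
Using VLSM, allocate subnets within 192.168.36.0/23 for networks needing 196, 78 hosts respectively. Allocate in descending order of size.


196 hosts -> /24 (254 usable): 192.168.36.0/24
78 hosts -> /25 (126 usable): 192.168.37.0/25
Allocation: 192.168.36.0/24 (196 hosts, 254 usable); 192.168.37.0/25 (78 hosts, 126 usable)


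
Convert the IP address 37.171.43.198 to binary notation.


37 = 00100101
171 = 10101011
43 = 00101011
198 = 11000110
Binary: 00100101.10101011.00101011.11000110


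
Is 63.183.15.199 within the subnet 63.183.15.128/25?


Subnet network: 63.183.15.128
Test IP AND mask: 63.183.15.128
Yes, 63.183.15.199 is in 63.183.15.128/25


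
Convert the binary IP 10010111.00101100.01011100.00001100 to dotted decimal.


10010111 = 151
00101100 = 44
01011100 = 92
00001100 = 12
IP: 151.44.92.12


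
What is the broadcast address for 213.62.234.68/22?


Network: 213.62.232.0/22
Host bits = 10
Set all host bits to 1:
Broadcast: 213.62.235.255


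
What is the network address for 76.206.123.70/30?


IP:   01001100.11001110.01111011.01000110
Mask: 11111111.11111111.11111111.11111100
AND operation:
Net:  01001100.11001110.01111011.01000100
Network: 76.206.123.68/30


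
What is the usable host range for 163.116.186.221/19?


Network: 163.116.160.0
Broadcast: 163.116.191.255
First usable = network + 1
Last usable = broadcast - 1
Range: 163.116.160.1 to 163.116.191.254


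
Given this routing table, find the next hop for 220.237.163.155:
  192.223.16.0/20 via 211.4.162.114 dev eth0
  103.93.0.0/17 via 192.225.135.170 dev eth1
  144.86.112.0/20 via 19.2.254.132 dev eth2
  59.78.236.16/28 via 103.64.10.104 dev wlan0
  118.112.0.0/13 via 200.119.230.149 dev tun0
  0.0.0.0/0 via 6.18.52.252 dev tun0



Longest prefix match for 220.237.163.155:
  /20 192.223.16.0: no
  /17 103.93.0.0: no
  /20 144.86.112.0: no
  /28 59.78.236.16: no
  /13 118.112.0.0: no
  /0 0.0.0.0: MATCH
Selected: next-hop 6.18.52.252 via tun0 (matched /0)


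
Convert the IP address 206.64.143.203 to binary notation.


206 = 11001110
64 = 01000000
143 = 10001111
203 = 11001011
Binary: 11001110.01000000.10001111.11001011


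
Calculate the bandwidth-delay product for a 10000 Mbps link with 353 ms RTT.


BDP = bandwidth * RTT
= 10000 Mbps * 353 ms
= 10000 * 1e6 * 353 / 1000 bits
= 3530000000 bits
= 441250000 bytes
= 430908.2031 KB
BDP = 3530000000 bits (441250000 bytes)


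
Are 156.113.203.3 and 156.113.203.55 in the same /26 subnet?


Mask: 255.255.255.192
156.113.203.3 AND mask = 156.113.203.0
156.113.203.55 AND mask = 156.113.203.0
Yes, same subnet (156.113.203.0)


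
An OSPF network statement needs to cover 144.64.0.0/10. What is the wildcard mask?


Subnet mask: 255.192.0.0
Wildcard = 255.255.255.255 - subnet mask
255 - 255 = 0
255 - 192 = 63
255 - 0 = 255
255 - 0 = 255
Wildcard: 0.63.255.255


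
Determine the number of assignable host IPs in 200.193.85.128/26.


Host bits = 32 - 26 = 6
Total addresses = 2^6 = 64
Usable = total - 2 (network and broadcast)
Usable hosts: 62


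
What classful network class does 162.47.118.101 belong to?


First octet: 162
Binary: 10100010
10xxxxxx -> Class B (128-191)
Class B, default mask 255.255.0.0 (/16)


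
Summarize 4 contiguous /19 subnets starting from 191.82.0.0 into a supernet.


Original prefix: /19
Number of subnets: 4 = 2^2
New prefix = 19 - 2 = 17
Supernet: 191.82.0.0/17


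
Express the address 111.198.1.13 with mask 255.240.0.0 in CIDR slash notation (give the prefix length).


Binary: 11111111.11110000.00000000.00000000
Count leading 1s
Prefix: /12


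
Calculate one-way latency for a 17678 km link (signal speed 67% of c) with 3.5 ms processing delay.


Speed = 0.67 * 3e5 km/s = 201000 km/s
Propagation delay = 17678 / 201000 = 0.088 s = 87.9502 ms
Processing delay = 3.5 ms
Total one-way latency = 91.4502 ms


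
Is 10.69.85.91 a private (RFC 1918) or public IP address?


RFC 1918 private ranges:
  10.0.0.0/8 (10.0.0.0 - 10.255.255.255)
  172.16.0.0/12 (172.16.0.0 - 172.31.255.255)
  192.168.0.0/16 (192.168.0.0 - 192.168.255.255)
Private (in 10.0.0.0/8)


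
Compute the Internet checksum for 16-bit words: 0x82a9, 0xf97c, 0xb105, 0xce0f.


Sum all words (with carry folding):
+ 0x82a9 = 0x82a9
+ 0xf97c = 0x7c26
+ 0xb105 = 0x2d2c
+ 0xce0f = 0xfb3b
One's complement: ~0xfb3b
Checksum = 0x04c4


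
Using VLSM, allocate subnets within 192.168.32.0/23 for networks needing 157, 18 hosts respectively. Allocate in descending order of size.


157 hosts -> /24 (254 usable): 192.168.32.0/24
18 hosts -> /27 (30 usable): 192.168.33.0/27
Allocation: 192.168.32.0/24 (157 hosts, 254 usable); 192.168.33.0/27 (18 hosts, 30 usable)


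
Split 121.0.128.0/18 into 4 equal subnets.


New prefix = 18 + 2 = 20
Each subnet has 4096 addresses
  121.0.128.0/20
  121.0.144.0/20
  121.0.160.0/20
  121.0.176.0/20
Subnets: 121.0.128.0/20, 121.0.144.0/20, 121.0.160.0/20, 121.0.176.0/20


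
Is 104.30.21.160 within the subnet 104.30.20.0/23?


Subnet network: 104.30.20.0
Test IP AND mask: 104.30.20.0
Yes, 104.30.21.160 is in 104.30.20.0/23


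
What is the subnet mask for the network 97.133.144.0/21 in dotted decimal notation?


/21 means 21 network bits, 11 host bits
Binary: 11111111111111111111100000000000
Mask: 255.255.248.0


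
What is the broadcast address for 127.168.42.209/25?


Network: 127.168.42.128/25
Host bits = 7
Set all host bits to 1:
Broadcast: 127.168.42.255


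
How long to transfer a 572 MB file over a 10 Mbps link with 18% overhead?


Effective throughput = 10 * (1 - 18/100) = 8.2 Mbps
File size in Mb = 572 * 8 = 4576 Mb
Time = 4576 / 8.2
Time = 558.0488 seconds


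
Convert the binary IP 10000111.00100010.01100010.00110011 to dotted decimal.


10000111 = 135
00100010 = 34
01100010 = 98
00110011 = 51
IP: 135.34.98.51


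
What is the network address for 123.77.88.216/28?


IP:   01111011.01001101.01011000.11011000
Mask: 11111111.11111111.11111111.11110000
AND operation:
Net:  01111011.01001101.01011000.11010000
Network: 123.77.88.208/28


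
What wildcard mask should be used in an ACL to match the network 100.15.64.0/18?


Subnet mask: 255.255.192.0
Wildcard = 255.255.255.255 - subnet mask
255 - 255 = 0
255 - 255 = 0
255 - 192 = 63
255 - 0 = 255
Wildcard: 0.0.63.255


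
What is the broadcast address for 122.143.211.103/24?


Network: 122.143.211.0/24
Host bits = 8
Set all host bits to 1:
Broadcast: 122.143.211.255


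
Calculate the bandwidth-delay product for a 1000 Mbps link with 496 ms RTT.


BDP = bandwidth * RTT
= 1000 Mbps * 496 ms
= 1000 * 1e6 * 496 / 1000 bits
= 496000000 bits
= 62000000 bytes
= 60546.875 KB
BDP = 496000000 bits (62000000 bytes)


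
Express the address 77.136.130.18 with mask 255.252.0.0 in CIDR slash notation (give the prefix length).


Binary: 11111111.11111100.00000000.00000000
Count leading 1s
Prefix: /14


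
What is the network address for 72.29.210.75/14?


IP:   01001000.00011101.11010010.01001011
Mask: 11111111.11111100.00000000.00000000
AND operation:
Net:  01001000.00011100.00000000.00000000
Network: 72.28.0.0/14


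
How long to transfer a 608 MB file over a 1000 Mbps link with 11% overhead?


Effective throughput = 1000 * (1 - 11/100) = 890 Mbps
File size in Mb = 608 * 8 = 4864 Mb
Time = 4864 / 890
Time = 5.4652 seconds


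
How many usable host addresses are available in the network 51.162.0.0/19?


Host bits = 32 - 19 = 13
Total addresses = 2^13 = 8192
Usable = total - 2 (network and broadcast)
Usable hosts: 8190


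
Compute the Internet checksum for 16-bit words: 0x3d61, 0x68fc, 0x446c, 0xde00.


Sum all words (with carry folding):
+ 0x3d61 = 0x3d61
+ 0x68fc = 0xa65d
+ 0x446c = 0xeac9
+ 0xde00 = 0xc8ca
One's complement: ~0xc8ca
Checksum = 0x3735


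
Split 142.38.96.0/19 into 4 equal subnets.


New prefix = 19 + 2 = 21
Each subnet has 2048 addresses
  142.38.96.0/21
  142.38.104.0/21
  142.38.112.0/21
  142.38.120.0/21
Subnets: 142.38.96.0/21, 142.38.104.0/21, 142.38.112.0/21, 142.38.120.0/21


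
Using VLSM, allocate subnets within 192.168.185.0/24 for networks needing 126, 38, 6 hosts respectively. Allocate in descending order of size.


126 hosts -> /25 (126 usable): 192.168.185.0/25
38 hosts -> /26 (62 usable): 192.168.185.128/26
6 hosts -> /29 (6 usable): 192.168.185.192/29
Allocation: 192.168.185.0/25 (126 hosts, 126 usable); 192.168.185.128/26 (38 hosts, 62 usable); 192.168.185.192/29 (6 hosts, 6 usable)


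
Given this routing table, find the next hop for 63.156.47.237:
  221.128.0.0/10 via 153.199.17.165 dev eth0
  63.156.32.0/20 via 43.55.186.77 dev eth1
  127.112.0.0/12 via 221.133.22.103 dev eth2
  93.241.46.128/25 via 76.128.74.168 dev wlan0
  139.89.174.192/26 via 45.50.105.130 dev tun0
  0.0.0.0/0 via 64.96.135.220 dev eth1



Longest prefix match for 63.156.47.237:
  /10 221.128.0.0: no
  /20 63.156.32.0: MATCH
  /12 127.112.0.0: no
  /25 93.241.46.128: no
  /26 139.89.174.192: no
  /0 0.0.0.0: MATCH
Selected: next-hop 43.55.186.77 via eth1 (matched /20)


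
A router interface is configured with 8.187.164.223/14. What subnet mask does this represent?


/14 means 14 network bits, 18 host bits
Binary: 11111111111111000000000000000000
Mask: 255.252.0.0


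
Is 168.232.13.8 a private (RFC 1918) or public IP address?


RFC 1918 private ranges:
  10.0.0.0/8 (10.0.0.0 - 10.255.255.255)
  172.16.0.0/12 (172.16.0.0 - 172.31.255.255)
  192.168.0.0/16 (192.168.0.0 - 192.168.255.255)
Public (not in any RFC 1918 range)


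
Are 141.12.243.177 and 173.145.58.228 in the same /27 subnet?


Mask: 255.255.255.224
141.12.243.177 AND mask = 141.12.243.160
173.145.58.228 AND mask = 173.145.58.224
No, different subnets (141.12.243.160 vs 173.145.58.224)


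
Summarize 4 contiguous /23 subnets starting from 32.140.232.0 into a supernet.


Original prefix: /23
Number of subnets: 4 = 2^2
New prefix = 23 - 2 = 21
Supernet: 32.140.232.0/21


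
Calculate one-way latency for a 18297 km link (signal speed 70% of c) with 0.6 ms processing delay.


Speed = 0.7 * 3e5 km/s = 210000 km/s
Propagation delay = 18297 / 210000 = 0.0871 s = 87.1286 ms
Processing delay = 0.6 ms
Total one-way latency = 87.7286 ms


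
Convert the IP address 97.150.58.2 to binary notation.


97 = 01100001
150 = 10010110
58 = 00111010
2 = 00000010
Binary: 01100001.10010110.00111010.00000010


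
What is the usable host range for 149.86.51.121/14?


Network: 149.84.0.0
Broadcast: 149.87.255.255
First usable = network + 1
Last usable = broadcast - 1
Range: 149.84.0.1 to 149.87.255.254


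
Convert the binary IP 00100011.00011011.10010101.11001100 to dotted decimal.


00100011 = 35
00011011 = 27
10010101 = 149
11001100 = 204
IP: 35.27.149.204


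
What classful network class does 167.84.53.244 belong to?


First octet: 167
Binary: 10100111
10xxxxxx -> Class B (128-191)
Class B, default mask 255.255.0.0 (/16)


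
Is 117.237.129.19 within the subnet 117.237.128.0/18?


Subnet network: 117.237.128.0
Test IP AND mask: 117.237.128.0
Yes, 117.237.129.19 is in 117.237.128.0/18


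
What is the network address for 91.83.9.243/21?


IP:   01011011.01010011.00001001.11110011
Mask: 11111111.11111111.11111000.00000000
AND operation:
Net:  01011011.01010011.00001000.00000000
Network: 91.83.8.0/21


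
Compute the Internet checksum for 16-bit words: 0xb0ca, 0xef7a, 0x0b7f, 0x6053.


Sum all words (with carry folding):
+ 0xb0ca = 0xb0ca
+ 0xef7a = 0xa045
+ 0x0b7f = 0xabc4
+ 0x6053 = 0x0c18
One's complement: ~0x0c18
Checksum = 0xf3e7


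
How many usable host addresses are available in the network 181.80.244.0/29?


Host bits = 32 - 29 = 3
Total addresses = 2^3 = 8
Usable = total - 2 (network and broadcast)
Usable hosts: 6


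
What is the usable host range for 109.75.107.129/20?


Network: 109.75.96.0
Broadcast: 109.75.111.255
First usable = network + 1
Last usable = broadcast - 1
Range: 109.75.96.1 to 109.75.111.254


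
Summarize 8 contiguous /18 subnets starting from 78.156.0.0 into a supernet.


Original prefix: /18
Number of subnets: 8 = 2^3
New prefix = 18 - 3 = 15
Supernet: 78.156.0.0/15


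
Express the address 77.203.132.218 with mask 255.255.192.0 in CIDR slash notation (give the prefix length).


Binary: 11111111.11111111.11000000.00000000
Count leading 1s
Prefix: /18


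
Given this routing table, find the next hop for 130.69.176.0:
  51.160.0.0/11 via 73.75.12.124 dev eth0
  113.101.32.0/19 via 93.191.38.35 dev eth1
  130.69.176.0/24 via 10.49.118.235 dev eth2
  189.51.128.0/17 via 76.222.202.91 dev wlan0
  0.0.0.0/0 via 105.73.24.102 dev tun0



Longest prefix match for 130.69.176.0:
  /11 51.160.0.0: no
  /19 113.101.32.0: no
  /24 130.69.176.0: MATCH
  /17 189.51.128.0: no
  /0 0.0.0.0: MATCH
Selected: next-hop 10.49.118.235 via eth2 (matched /24)


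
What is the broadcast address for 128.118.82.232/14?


Network: 128.116.0.0/14
Host bits = 18
Set all host bits to 1:
Broadcast: 128.119.255.255


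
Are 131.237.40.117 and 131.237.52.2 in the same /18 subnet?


Mask: 255.255.192.0
131.237.40.117 AND mask = 131.237.0.0
131.237.52.2 AND mask = 131.237.0.0
Yes, same subnet (131.237.0.0)


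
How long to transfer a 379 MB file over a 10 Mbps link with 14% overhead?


Effective throughput = 10 * (1 - 14/100) = 8.6 Mbps
File size in Mb = 379 * 8 = 3032 Mb
Time = 3032 / 8.6
Time = 352.5581 seconds


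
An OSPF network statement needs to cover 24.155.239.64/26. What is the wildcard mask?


Subnet mask: 255.255.255.192
Wildcard = 255.255.255.255 - subnet mask
255 - 255 = 0
255 - 255 = 0
255 - 255 = 0
255 - 192 = 63
Wildcard: 0.0.0.63


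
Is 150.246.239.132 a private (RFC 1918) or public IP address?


RFC 1918 private ranges:
  10.0.0.0/8 (10.0.0.0 - 10.255.255.255)
  172.16.0.0/12 (172.16.0.0 - 172.31.255.255)
  192.168.0.0/16 (192.168.0.0 - 192.168.255.255)
Public (not in any RFC 1918 range)


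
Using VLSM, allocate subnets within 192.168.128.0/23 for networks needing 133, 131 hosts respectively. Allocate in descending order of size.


133 hosts -> /24 (254 usable): 192.168.128.0/24
131 hosts -> /24 (254 usable): 192.168.129.0/24
Allocation: 192.168.128.0/24 (133 hosts, 254 usable); 192.168.129.0/24 (131 hosts, 254 usable)


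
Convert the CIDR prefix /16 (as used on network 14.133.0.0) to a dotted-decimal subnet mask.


/16 means 16 network bits, 16 host bits
Binary: 11111111111111110000000000000000
Mask: 255.255.0.0


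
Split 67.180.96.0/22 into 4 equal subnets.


New prefix = 22 + 2 = 24
Each subnet has 256 addresses
  67.180.96.0/24
  67.180.97.0/24
  67.180.98.0/24
  67.180.99.0/24
Subnets: 67.180.96.0/24, 67.180.97.0/24, 67.180.98.0/24, 67.180.99.0/24


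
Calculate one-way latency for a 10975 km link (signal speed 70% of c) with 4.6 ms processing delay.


Speed = 0.7 * 3e5 km/s = 210000 km/s
Propagation delay = 10975 / 210000 = 0.0523 s = 52.2619 ms
Processing delay = 4.6 ms
Total one-way latency = 56.8619 ms


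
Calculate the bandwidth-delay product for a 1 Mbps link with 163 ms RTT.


BDP = bandwidth * RTT
= 1 Mbps * 163 ms
= 1 * 1e6 * 163 / 1000 bits
= 163000 bits
= 20375 bytes
= 19.8975 KB
BDP = 163000 bits (20375 bytes)


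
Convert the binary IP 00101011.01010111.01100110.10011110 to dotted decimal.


00101011 = 43
01010111 = 87
01100110 = 102
10011110 = 158
IP: 43.87.102.158


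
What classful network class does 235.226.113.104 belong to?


First octet: 235
Binary: 11101011
1110xxxx -> Class D (224-239)
Class D (multicast), default mask N/A


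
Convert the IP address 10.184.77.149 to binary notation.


10 = 00001010
184 = 10111000
77 = 01001101
149 = 10010101
Binary: 00001010.10111000.01001101.10010101


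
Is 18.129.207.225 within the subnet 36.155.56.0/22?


Subnet network: 36.155.56.0
Test IP AND mask: 18.129.204.0
No, 18.129.207.225 is not in 36.155.56.0/22


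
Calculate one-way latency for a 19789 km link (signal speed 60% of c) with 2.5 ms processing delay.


Speed = 0.6 * 3e5 km/s = 180000 km/s
Propagation delay = 19789 / 180000 = 0.1099 s = 109.9389 ms
Processing delay = 2.5 ms
Total one-way latency = 112.4389 ms


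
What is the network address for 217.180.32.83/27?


IP:   11011001.10110100.00100000.01010011
Mask: 11111111.11111111.11111111.11100000
AND operation:
Net:  11011001.10110100.00100000.01000000
Network: 217.180.32.64/27


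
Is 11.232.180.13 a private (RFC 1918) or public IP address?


RFC 1918 private ranges:
  10.0.0.0/8 (10.0.0.0 - 10.255.255.255)
  172.16.0.0/12 (172.16.0.0 - 172.31.255.255)
  192.168.0.0/16 (192.168.0.0 - 192.168.255.255)
Public (not in any RFC 1918 range)


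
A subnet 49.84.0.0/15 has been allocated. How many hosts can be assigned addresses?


Host bits = 32 - 15 = 17
Total addresses = 2^17 = 131072
Usable = total - 2 (network and broadcast)
Usable hosts: 131070


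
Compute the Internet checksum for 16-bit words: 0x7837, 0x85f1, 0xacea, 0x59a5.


Sum all words (with carry folding):
+ 0x7837 = 0x7837
+ 0x85f1 = 0xfe28
+ 0xacea = 0xab13
+ 0x59a5 = 0x04b9
One's complement: ~0x04b9
Checksum = 0xfb46


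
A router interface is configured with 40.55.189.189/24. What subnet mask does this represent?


/24 means 24 network bits, 8 host bits
Binary: 11111111111111111111111100000000
Mask: 255.255.255.0


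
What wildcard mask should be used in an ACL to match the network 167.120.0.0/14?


Subnet mask: 255.252.0.0
Wildcard = 255.255.255.255 - subnet mask
255 - 255 = 0
255 - 252 = 3
255 - 0 = 255
255 - 0 = 255
Wildcard: 0.3.255.255


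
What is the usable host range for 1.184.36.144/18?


Network: 1.184.0.0
Broadcast: 1.184.63.255
First usable = network + 1
Last usable = broadcast - 1
Range: 1.184.0.1 to 1.184.63.254


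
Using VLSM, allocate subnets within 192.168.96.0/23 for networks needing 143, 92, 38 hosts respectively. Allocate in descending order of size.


143 hosts -> /24 (254 usable): 192.168.96.0/24
92 hosts -> /25 (126 usable): 192.168.97.0/25
38 hosts -> /26 (62 usable): 192.168.97.128/26
Allocation: 192.168.96.0/24 (143 hosts, 254 usable); 192.168.97.0/25 (92 hosts, 126 usable); 192.168.97.128/26 (38 hosts, 62 usable)


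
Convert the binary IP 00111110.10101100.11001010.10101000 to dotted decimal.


00111110 = 62
10101100 = 172
11001010 = 202
10101000 = 168
IP: 62.172.202.168


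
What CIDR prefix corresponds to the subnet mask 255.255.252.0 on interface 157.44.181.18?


Binary: 11111111.11111111.11111100.00000000
Count leading 1s
Prefix: /22


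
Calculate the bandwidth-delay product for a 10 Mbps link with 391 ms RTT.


BDP = bandwidth * RTT
= 10 Mbps * 391 ms
= 10 * 1e6 * 391 / 1000 bits
= 3910000 bits
= 488750 bytes
= 477.2949 KB
BDP = 3910000 bits (488750 bytes)


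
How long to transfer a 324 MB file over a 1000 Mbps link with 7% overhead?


Effective throughput = 1000 * (1 - 7/100) = 930.0 Mbps
File size in Mb = 324 * 8 = 2592 Mb
Time = 2592 / 930.0
Time = 2.7871 seconds


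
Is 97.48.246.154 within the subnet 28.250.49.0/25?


Subnet network: 28.250.49.0
Test IP AND mask: 97.48.246.128
No, 97.48.246.154 is not in 28.250.49.0/25


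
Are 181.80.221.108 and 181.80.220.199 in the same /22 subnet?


Mask: 255.255.252.0
181.80.221.108 AND mask = 181.80.220.0
181.80.220.199 AND mask = 181.80.220.0
Yes, same subnet (181.80.220.0)


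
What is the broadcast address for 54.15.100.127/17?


Network: 54.15.0.0/17
Host bits = 15
Set all host bits to 1:
Broadcast: 54.15.127.255


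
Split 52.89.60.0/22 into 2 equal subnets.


New prefix = 22 + 1 = 23
Each subnet has 512 addresses
  52.89.60.0/23
  52.89.62.0/23
Subnets: 52.89.60.0/23, 52.89.62.0/23


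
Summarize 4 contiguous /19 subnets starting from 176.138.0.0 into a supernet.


Original prefix: /19
Number of subnets: 4 = 2^2
New prefix = 19 - 2 = 17
Supernet: 176.138.0.0/17


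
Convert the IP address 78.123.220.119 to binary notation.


78 = 01001110
123 = 01111011
220 = 11011100
119 = 01110111
Binary: 01001110.01111011.11011100.01110111


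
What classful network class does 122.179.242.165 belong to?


First octet: 122
Binary: 01111010
0xxxxxxx -> Class A (1-126)
Class A, default mask 255.0.0.0 (/8)


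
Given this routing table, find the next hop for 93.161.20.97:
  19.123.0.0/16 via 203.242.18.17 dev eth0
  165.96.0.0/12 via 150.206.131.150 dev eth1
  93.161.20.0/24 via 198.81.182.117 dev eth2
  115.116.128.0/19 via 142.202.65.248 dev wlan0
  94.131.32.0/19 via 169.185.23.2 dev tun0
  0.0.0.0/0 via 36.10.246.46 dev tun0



Longest prefix match for 93.161.20.97:
  /16 19.123.0.0: no
  /12 165.96.0.0: no
  /24 93.161.20.0: MATCH
  /19 115.116.128.0: no
  /19 94.131.32.0: no
  /0 0.0.0.0: MATCH
Selected: next-hop 198.81.182.117 via eth2 (matched /24)


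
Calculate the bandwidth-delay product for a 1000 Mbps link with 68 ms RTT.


BDP = bandwidth * RTT
= 1000 Mbps * 68 ms
= 1000 * 1e6 * 68 / 1000 bits
= 68000000 bits
= 8500000 bytes
= 8300.7812 KB
BDP = 68000000 bits (8500000 bytes)


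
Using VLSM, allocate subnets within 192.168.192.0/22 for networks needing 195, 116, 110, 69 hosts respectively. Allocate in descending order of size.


195 hosts -> /24 (254 usable): 192.168.192.0/24
116 hosts -> /25 (126 usable): 192.168.193.0/25
110 hosts -> /25 (126 usable): 192.168.193.128/25
69 hosts -> /25 (126 usable): 192.168.194.0/25
Allocation: 192.168.192.0/24 (195 hosts, 254 usable); 192.168.193.0/25 (116 hosts, 126 usable); 192.168.193.128/25 (110 hosts, 126 usable); 192.168.194.0/25 (69 hosts, 126 usable)


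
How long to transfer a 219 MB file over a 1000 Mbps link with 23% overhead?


Effective throughput = 1000 * (1 - 23/100) = 770 Mbps
File size in Mb = 219 * 8 = 1752 Mb
Time = 1752 / 770
Time = 2.2753 seconds


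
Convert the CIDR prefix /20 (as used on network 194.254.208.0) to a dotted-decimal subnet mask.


/20 means 20 network bits, 12 host bits
Binary: 11111111111111111111000000000000
Mask: 255.255.240.0


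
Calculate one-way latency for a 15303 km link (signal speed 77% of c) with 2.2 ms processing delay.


Speed = 0.77 * 3e5 km/s = 231000 km/s
Propagation delay = 15303 / 231000 = 0.0662 s = 66.2468 ms
Processing delay = 2.2 ms
Total one-way latency = 68.4468 ms


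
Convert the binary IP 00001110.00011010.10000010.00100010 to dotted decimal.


00001110 = 14
00011010 = 26
10000010 = 130
00100010 = 34
IP: 14.26.130.34


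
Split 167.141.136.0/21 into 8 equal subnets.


New prefix = 21 + 3 = 24
Each subnet has 256 addresses
  167.141.136.0/24
  167.141.137.0/24
  167.141.138.0/24
  167.141.139.0/24
  167.141.140.0/24
  167.141.141.0/24
  167.141.142.0/24
  167.141.143.0/24
Subnets: 167.141.136.0/24, 167.141.137.0/24, 167.141.138.0/24, 167.141.139.0/24, 167.141.140.0/24, 167.141.141.0/24, 167.141.142.0/24, 167.141.143.0/24


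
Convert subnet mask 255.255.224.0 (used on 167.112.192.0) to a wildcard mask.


Subnet mask: 255.255.224.0
Wildcard = 255.255.255.255 - subnet mask
255 - 255 = 0
255 - 255 = 0
255 - 224 = 31
255 - 0 = 255
Wildcard: 0.0.31.255


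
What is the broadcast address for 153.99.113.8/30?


Network: 153.99.113.8/30
Host bits = 2
Set all host bits to 1:
Broadcast: 153.99.113.11


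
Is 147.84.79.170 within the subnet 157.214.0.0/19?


Subnet network: 157.214.0.0
Test IP AND mask: 147.84.64.0
No, 147.84.79.170 is not in 157.214.0.0/19


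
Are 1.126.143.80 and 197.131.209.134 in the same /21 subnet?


Mask: 255.255.248.0
1.126.143.80 AND mask = 1.126.136.0
197.131.209.134 AND mask = 197.131.208.0
No, different subnets (1.126.136.0 vs 197.131.208.0)


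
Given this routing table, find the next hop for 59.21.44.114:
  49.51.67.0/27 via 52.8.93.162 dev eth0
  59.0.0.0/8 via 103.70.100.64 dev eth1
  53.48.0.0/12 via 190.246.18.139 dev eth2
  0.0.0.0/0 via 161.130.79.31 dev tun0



Longest prefix match for 59.21.44.114:
  /27 49.51.67.0: no
  /8 59.0.0.0: MATCH
  /12 53.48.0.0: no
  /0 0.0.0.0: MATCH
Selected: next-hop 103.70.100.64 via eth1 (matched /8)


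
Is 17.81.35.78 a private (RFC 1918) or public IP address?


RFC 1918 private ranges:
  10.0.0.0/8 (10.0.0.0 - 10.255.255.255)
  172.16.0.0/12 (172.16.0.0 - 172.31.255.255)
  192.168.0.0/16 (192.168.0.0 - 192.168.255.255)
Public (not in any RFC 1918 range)


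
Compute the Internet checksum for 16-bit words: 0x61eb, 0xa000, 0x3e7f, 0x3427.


Sum all words (with carry folding):
+ 0x61eb = 0x61eb
+ 0xa000 = 0x01ec
+ 0x3e7f = 0x406b
+ 0x3427 = 0x7492
One's complement: ~0x7492
Checksum = 0x8b6d


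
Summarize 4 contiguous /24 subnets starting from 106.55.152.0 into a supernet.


Original prefix: /24
Number of subnets: 4 = 2^2
New prefix = 24 - 2 = 22
Supernet: 106.55.152.0/22


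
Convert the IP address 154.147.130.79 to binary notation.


154 = 10011010
147 = 10010011
130 = 10000010
79 = 01001111
Binary: 10011010.10010011.10000010.01001111


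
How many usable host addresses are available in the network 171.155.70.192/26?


Host bits = 32 - 26 = 6
Total addresses = 2^6 = 64
Usable = total - 2 (network and broadcast)
Usable hosts: 62


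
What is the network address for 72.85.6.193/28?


IP:   01001000.01010101.00000110.11000001
Mask: 11111111.11111111.11111111.11110000
AND operation:
Net:  01001000.01010101.00000110.11000000
Network: 72.85.6.192/28


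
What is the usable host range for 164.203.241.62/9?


Network: 164.128.0.0
Broadcast: 164.255.255.255
First usable = network + 1
Last usable = broadcast - 1
Range: 164.128.0.1 to 164.255.255.254


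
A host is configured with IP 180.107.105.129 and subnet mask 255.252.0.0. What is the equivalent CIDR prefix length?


Binary: 11111111.11111100.00000000.00000000
Count leading 1s
Prefix: /14


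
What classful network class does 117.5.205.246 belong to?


First octet: 117
Binary: 01110101
0xxxxxxx -> Class A (1-126)
Class A, default mask 255.0.0.0 (/8)


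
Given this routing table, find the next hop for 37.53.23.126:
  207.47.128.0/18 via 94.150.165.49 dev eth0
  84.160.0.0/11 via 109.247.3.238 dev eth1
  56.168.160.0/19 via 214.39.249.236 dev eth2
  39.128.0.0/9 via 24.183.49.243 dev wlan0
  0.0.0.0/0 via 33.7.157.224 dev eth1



Longest prefix match for 37.53.23.126:
  /18 207.47.128.0: no
  /11 84.160.0.0: no
  /19 56.168.160.0: no
  /9 39.128.0.0: no
  /0 0.0.0.0: MATCH
Selected: next-hop 33.7.157.224 via eth1 (matched /0)


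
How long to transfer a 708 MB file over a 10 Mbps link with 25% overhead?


Effective throughput = 10 * (1 - 25/100) = 7.5 Mbps
File size in Mb = 708 * 8 = 5664 Mb
Time = 5664 / 7.5
Time = 755.2 seconds


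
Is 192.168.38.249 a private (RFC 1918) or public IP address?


RFC 1918 private ranges:
  10.0.0.0/8 (10.0.0.0 - 10.255.255.255)
  172.16.0.0/12 (172.16.0.0 - 172.31.255.255)
  192.168.0.0/16 (192.168.0.0 - 192.168.255.255)
Private (in 192.168.0.0/16)


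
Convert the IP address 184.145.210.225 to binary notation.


184 = 10111000
145 = 10010001
210 = 11010010
225 = 11100001
Binary: 10111000.10010001.11010010.11100001


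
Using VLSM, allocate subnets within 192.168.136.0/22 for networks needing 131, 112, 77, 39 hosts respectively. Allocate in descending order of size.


131 hosts -> /24 (254 usable): 192.168.136.0/24
112 hosts -> /25 (126 usable): 192.168.137.0/25
77 hosts -> /25 (126 usable): 192.168.137.128/25
39 hosts -> /26 (62 usable): 192.168.138.0/26
Allocation: 192.168.136.0/24 (131 hosts, 254 usable); 192.168.137.0/25 (112 hosts, 126 usable); 192.168.137.128/25 (77 hosts, 126 usable); 192.168.138.0/26 (39 hosts, 62 usable)


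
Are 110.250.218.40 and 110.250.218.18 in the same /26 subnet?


Mask: 255.255.255.192
110.250.218.40 AND mask = 110.250.218.0
110.250.218.18 AND mask = 110.250.218.0
Yes, same subnet (110.250.218.0)


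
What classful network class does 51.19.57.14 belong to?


First octet: 51
Binary: 00110011
0xxxxxxx -> Class A (1-126)
Class A, default mask 255.0.0.0 (/8)


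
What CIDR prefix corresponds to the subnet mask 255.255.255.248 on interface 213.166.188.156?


Binary: 11111111.11111111.11111111.11111000
Count leading 1s
Prefix: /29


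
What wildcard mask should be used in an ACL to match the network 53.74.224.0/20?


Subnet mask: 255.255.240.0
Wildcard = 255.255.255.255 - subnet mask
255 - 255 = 0
255 - 255 = 0
255 - 240 = 15
255 - 0 = 255
Wildcard: 0.0.15.255


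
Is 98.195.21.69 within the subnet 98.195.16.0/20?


Subnet network: 98.195.16.0
Test IP AND mask: 98.195.16.0
Yes, 98.195.21.69 is in 98.195.16.0/20


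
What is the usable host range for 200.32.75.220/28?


Network: 200.32.75.208
Broadcast: 200.32.75.223
First usable = network + 1
Last usable = broadcast - 1
Range: 200.32.75.209 to 200.32.75.222


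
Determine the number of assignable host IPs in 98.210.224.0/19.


Host bits = 32 - 19 = 13
Total addresses = 2^13 = 8192
Usable = total - 2 (network and broadcast)
Usable hosts: 8190


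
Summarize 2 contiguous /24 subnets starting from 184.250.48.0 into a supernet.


Original prefix: /24
Number of subnets: 2 = 2^1
New prefix = 24 - 1 = 23
Supernet: 184.250.48.0/23


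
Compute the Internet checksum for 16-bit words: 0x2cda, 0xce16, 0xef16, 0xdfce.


Sum all words (with carry folding):
+ 0x2cda = 0x2cda
+ 0xce16 = 0xfaf0
+ 0xef16 = 0xea07
+ 0xdfce = 0xc9d6
One's complement: ~0xc9d6
Checksum = 0x3629


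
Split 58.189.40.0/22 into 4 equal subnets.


New prefix = 22 + 2 = 24
Each subnet has 256 addresses
  58.189.40.0/24
  58.189.41.0/24
  58.189.42.0/24
  58.189.43.0/24
Subnets: 58.189.40.0/24, 58.189.41.0/24, 58.189.42.0/24, 58.189.43.0/24


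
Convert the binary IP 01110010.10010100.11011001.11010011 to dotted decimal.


01110010 = 114
10010100 = 148
11011001 = 217
11010011 = 211
IP: 114.148.217.211


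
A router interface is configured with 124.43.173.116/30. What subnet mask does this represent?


/30 means 30 network bits, 2 host bits
Binary: 11111111111111111111111111111100
Mask: 255.255.255.252


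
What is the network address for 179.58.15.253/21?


IP:   10110011.00111010.00001111.11111101
Mask: 11111111.11111111.11111000.00000000
AND operation:
Net:  10110011.00111010.00001000.00000000
Network: 179.58.8.0/21


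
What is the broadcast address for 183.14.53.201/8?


Network: 183.0.0.0/8
Host bits = 24
Set all host bits to 1:
Broadcast: 183.255.255.255


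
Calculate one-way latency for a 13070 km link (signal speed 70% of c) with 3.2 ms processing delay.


Speed = 0.7 * 3e5 km/s = 210000 km/s
Propagation delay = 13070 / 210000 = 0.0622 s = 62.2381 ms
Processing delay = 3.2 ms
Total one-way latency = 65.4381 ms


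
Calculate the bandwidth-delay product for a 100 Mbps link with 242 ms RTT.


BDP = bandwidth * RTT
= 100 Mbps * 242 ms
= 100 * 1e6 * 242 / 1000 bits
= 24200000 bits
= 3025000 bytes
= 2954.1016 KB
BDP = 24200000 bits (3025000 bytes)


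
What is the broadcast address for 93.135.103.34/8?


Network: 93.0.0.0/8
Host bits = 24
Set all host bits to 1:
Broadcast: 93.255.255.255


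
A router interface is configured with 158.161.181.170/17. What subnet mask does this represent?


/17 means 17 network bits, 15 host bits
Binary: 11111111111111111000000000000000
Mask: 255.255.128.0


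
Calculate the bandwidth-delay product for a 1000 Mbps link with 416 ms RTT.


BDP = bandwidth * RTT
= 1000 Mbps * 416 ms
= 1000 * 1e6 * 416 / 1000 bits
= 416000000 bits
= 52000000 bytes
= 50781.25 KB
BDP = 416000000 bits (52000000 bytes)


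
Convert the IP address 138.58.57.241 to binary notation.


138 = 10001010
58 = 00111010
57 = 00111001
241 = 11110001
Binary: 10001010.00111010.00111001.11110001


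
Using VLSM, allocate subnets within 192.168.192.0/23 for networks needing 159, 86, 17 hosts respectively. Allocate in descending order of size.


159 hosts -> /24 (254 usable): 192.168.192.0/24
86 hosts -> /25 (126 usable): 192.168.193.0/25
17 hosts -> /27 (30 usable): 192.168.193.128/27
Allocation: 192.168.192.0/24 (159 hosts, 254 usable); 192.168.193.0/25 (86 hosts, 126 usable); 192.168.193.128/27 (17 hosts, 30 usable)


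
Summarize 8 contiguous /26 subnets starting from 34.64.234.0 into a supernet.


Original prefix: /26
Number of subnets: 8 = 2^3
New prefix = 26 - 3 = 23
Supernet: 34.64.234.0/23


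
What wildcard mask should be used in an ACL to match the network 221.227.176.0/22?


Subnet mask: 255.255.252.0
Wildcard = 255.255.255.255 - subnet mask
255 - 255 = 0
255 - 255 = 0
255 - 252 = 3
255 - 0 = 255
Wildcard: 0.0.3.255


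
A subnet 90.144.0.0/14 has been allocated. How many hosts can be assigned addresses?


Host bits = 32 - 14 = 18
Total addresses = 2^18 = 262144
Usable = total - 2 (network and broadcast)
Usable hosts: 262142


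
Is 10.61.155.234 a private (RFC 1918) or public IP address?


RFC 1918 private ranges:
  10.0.0.0/8 (10.0.0.0 - 10.255.255.255)
  172.16.0.0/12 (172.16.0.0 - 172.31.255.255)
  192.168.0.0/16 (192.168.0.0 - 192.168.255.255)
Private (in 10.0.0.0/8)


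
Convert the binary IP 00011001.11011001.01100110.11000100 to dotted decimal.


00011001 = 25
11011001 = 217
01100110 = 102
11000100 = 196
IP: 25.217.102.196


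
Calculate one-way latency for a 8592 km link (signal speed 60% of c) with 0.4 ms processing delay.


Speed = 0.6 * 3e5 km/s = 180000 km/s
Propagation delay = 8592 / 180000 = 0.0477 s = 47.7333 ms
Processing delay = 0.4 ms
Total one-way latency = 48.1333 ms


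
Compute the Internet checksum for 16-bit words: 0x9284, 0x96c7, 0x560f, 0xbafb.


Sum all words (with carry folding):
+ 0x9284 = 0x9284
+ 0x96c7 = 0x294c
+ 0x560f = 0x7f5b
+ 0xbafb = 0x3a57
One's complement: ~0x3a57
Checksum = 0xc5a8


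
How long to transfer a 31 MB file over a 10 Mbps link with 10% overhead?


Effective throughput = 10 * (1 - 10/100) = 9 Mbps
File size in Mb = 31 * 8 = 248 Mb
Time = 248 / 9
Time = 27.5556 seconds


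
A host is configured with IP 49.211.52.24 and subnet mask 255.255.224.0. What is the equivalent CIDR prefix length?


Binary: 11111111.11111111.11100000.00000000
Count leading 1s
Prefix: /19


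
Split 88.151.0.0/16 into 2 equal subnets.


New prefix = 16 + 1 = 17
Each subnet has 32768 addresses
  88.151.0.0/17
  88.151.128.0/17
Subnets: 88.151.0.0/17, 88.151.128.0/17


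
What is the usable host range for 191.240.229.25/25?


Network: 191.240.229.0
Broadcast: 191.240.229.127
First usable = network + 1
Last usable = broadcast - 1
Range: 191.240.229.1 to 191.240.229.126


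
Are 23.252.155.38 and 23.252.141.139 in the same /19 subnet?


Mask: 255.255.224.0
23.252.155.38 AND mask = 23.252.128.0
23.252.141.139 AND mask = 23.252.128.0
Yes, same subnet (23.252.128.0)


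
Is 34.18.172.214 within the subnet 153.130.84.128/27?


Subnet network: 153.130.84.128
Test IP AND mask: 34.18.172.192
No, 34.18.172.214 is not in 153.130.84.128/27


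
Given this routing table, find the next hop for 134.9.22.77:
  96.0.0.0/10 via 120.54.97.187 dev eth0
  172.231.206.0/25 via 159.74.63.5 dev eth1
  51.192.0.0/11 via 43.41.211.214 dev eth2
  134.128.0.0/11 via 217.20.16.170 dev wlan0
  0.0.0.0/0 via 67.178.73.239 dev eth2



Longest prefix match for 134.9.22.77:
  /10 96.0.0.0: no
  /25 172.231.206.0: no
  /11 51.192.0.0: no
  /11 134.128.0.0: no
  /0 0.0.0.0: MATCH
Selected: next-hop 67.178.73.239 via eth2 (matched /0)


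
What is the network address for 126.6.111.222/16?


IP:   01111110.00000110.01101111.11011110
Mask: 11111111.11111111.00000000.00000000
AND operation:
Net:  01111110.00000110.00000000.00000000
Network: 126.6.0.0/16


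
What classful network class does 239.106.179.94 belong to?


First octet: 239
Binary: 11101111
1110xxxx -> Class D (224-239)
Class D (multicast), default mask N/A


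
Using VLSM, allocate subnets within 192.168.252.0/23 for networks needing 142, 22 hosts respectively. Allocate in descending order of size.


142 hosts -> /24 (254 usable): 192.168.252.0/24
22 hosts -> /27 (30 usable): 192.168.253.0/27
Allocation: 192.168.252.0/24 (142 hosts, 254 usable); 192.168.253.0/27 (22 hosts, 30 usable)


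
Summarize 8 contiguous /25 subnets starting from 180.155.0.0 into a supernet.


Original prefix: /25
Number of subnets: 8 = 2^3
New prefix = 25 - 3 = 22
Supernet: 180.155.0.0/22


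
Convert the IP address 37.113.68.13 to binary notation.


37 = 00100101
113 = 01110001
68 = 01000100
13 = 00001101
Binary: 00100101.01110001.01000100.00001101


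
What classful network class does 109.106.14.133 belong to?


First octet: 109
Binary: 01101101
0xxxxxxx -> Class A (1-126)
Class A, default mask 255.0.0.0 (/8)


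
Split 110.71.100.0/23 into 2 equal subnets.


New prefix = 23 + 1 = 24
Each subnet has 256 addresses
  110.71.100.0/24
  110.71.101.0/24
Subnets: 110.71.100.0/24, 110.71.101.0/24


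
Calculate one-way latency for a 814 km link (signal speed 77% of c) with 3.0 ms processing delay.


Speed = 0.77 * 3e5 km/s = 231000 km/s
Propagation delay = 814 / 231000 = 0.0035 s = 3.5238 ms
Processing delay = 3.0 ms
Total one-way latency = 6.5238 ms
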